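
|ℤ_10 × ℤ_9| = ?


|A × B| = |A| · |B|
|ℤ_10 × ℤ_9| = 10 × 9 = 90

|ℤ_10 × ℤ_9| = 90


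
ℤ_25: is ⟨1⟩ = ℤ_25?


g generates ℤ_n iff gcd(g, n) = 1
gcd(1, 25) = 1
Since gcd = 1, 1 is a generator.

Yes, 1 generates ℤ_25


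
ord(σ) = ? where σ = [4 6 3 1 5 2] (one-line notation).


Cycle decomposition: (1 4) (2 6)
Cycle lengths: 2, 2
Order = lcm(2, 2) = 2

ord(σ) = 2


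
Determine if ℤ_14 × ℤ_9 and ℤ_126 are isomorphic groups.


Comparing ℤ_14 × ℤ_9 and ℤ_126:
gcd(14,9) = 1, so ℤ_14 × ℤ_9 ≅ ℤ_126 (CRT)

Yes, ℤ_14 × ℤ_9 ≅ ℤ_126


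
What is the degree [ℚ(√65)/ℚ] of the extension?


√65 has minimal polynomial x² - 65 (irreducible over ℚ since 65 is squarefree)

[ℚ(√65)/ℚ] = 2


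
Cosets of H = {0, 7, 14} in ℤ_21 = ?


H = {0, 7, 14}, |H| = 3
Number of cosets = |G|/|H| = 21/3 = 7
0 + H = {0, 7, 14}
1 + H = {1, 8, 15}
2 + H = {2, 9, 16}
3 + H = {3, 10, 17}
4 + H = {4, 11, 18}
5 + H = {5, 12, 19}
6 + H = {6, 13, 20}

Cosets: 0+H={0,7,14}; 1+H={1,8,15}; 2+H={2,9,16}; 3+H={3,10,17}; 4+H={4,11,18}; 5+H={5,12,19}; 6+H={6,13,20}


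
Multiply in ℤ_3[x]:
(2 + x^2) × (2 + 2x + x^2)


Expand and collect like terms; reduce coefficients mod 3:
x^0: 2·2 = 4 ≡ 1 (mod 3)
x^1: 2·2 + 0·2 = 4 ≡ 1 (mod 3)
x^2: 2·1 + 0·2 + 1·2 = 4 ≡ 1 (mod 3)
x^3: 0·1 + 1·2 = 2 ≡ 2 (mod 3)
x^4: 1·1 = 1 ≡ 1 (mod 3)
Result: 1 + x + x^2 + 2x^3 + x^4

f · g = 1 + x + x^2 + 2x^3 + x^4


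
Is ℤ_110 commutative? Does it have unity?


ℤ_110 is a commutative ring with unity 1; 110 = 2×55 is composite, so 2·55 ≡ 0 gives zero divisors (not an integral domain)
Commutative: Yes
Integral domain: No
Has unity: Yes

ℤ_110: Commutative=Yes, Unity=Yes


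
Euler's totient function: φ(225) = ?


Factor n: 225 = 3^2 × 5^2
φ(n) = n · ∏(1 - 1/p) over distinct primes p | n
φ(225) = 225 · (1 - 1/3) · (1 - 1/5) = 120

φ(225) = 120


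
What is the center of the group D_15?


Z(G) = {g ∈ G | gx = xg for all x ∈ G}
For odd n, Z(D_n) = {e}: no nontrivial rotation commutes with all reflections

Z(D_15) = {e}


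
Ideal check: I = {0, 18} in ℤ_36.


Check ideal conditions for I = {0, 18} in ℤ_36:
(1) I is an additive subgroup? Yes
(2) For r ∈ ℤ_36 and a ∈ I: r·a ∈ I? Yes

Yes, I is an ideal of ℤ_36


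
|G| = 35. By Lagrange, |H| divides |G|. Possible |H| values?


Lagrange's theorem: |H| divides |G|
|G| = 35
Divisors of 35: 1, 5, 7, 35

Possible subgroup orders: {1, 5, 7, 35}


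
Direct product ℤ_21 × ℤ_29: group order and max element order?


|ℤ_21 × ℤ_29| = 21 × 29 = 609
Max element order = lcm(21,29) = 609
Cyclic? Yes (gcd=1)

|ℤ_21×ℤ_29| = 609, max element order = 609


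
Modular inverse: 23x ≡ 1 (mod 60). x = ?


Use the extended Euclidean algorithm to write 1 = 23·s + 60·t; then s mod 60 is the inverse.
Euclidean algorithm:
  23 = 0·60 + 23
  60 = 2·23 + 14
  23 = 1·14 + 9
  14 = 1·9 + 5
  9 = 1·5 + 4
  5 = 1·4 + 1
  4 = 4·1 + 0
gcd(23,60) = 1
Back-substitution gives: 23·(-13) + 60·(5) = 1
So 23⁻¹ ≡ -13 ≡ 47 (mod 60)
Check: 23 × 47 = 1081 ≡ 1 (mod 60) ✓

23⁻¹ ≡ 47 (mod 60)


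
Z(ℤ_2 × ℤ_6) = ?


Z(G) = {g ∈ G | gx = xg for all x ∈ G}
Direct product of abelian groups is abelian, so Z(G) = G

Z(ℤ_2 × ℤ_6) = ℤ_2 × ℤ_6


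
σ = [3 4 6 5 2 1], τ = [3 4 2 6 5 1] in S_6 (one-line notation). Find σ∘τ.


σ∘τ: apply τ first, then σ
1 →τ 3 →σ 6
2 →τ 4 →σ 5
3 →τ 2 →σ 4
4 →τ 6 →σ 1
5 →τ 5 →σ 2
6 →τ 1 →σ 3

σ∘τ = [6 5 4 1 2 3]


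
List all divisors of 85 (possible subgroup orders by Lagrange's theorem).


Lagrange's theorem: |H| divides |G|
|G| = 85
Divisors of 85: 1, 5, 17, 85

Possible subgroup orders: {1, 5, 17, 85}


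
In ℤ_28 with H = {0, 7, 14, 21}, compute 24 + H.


24 + H = {24 + h (mod 28) : h ∈ H}
24+0=24, 24+7=3, 24+14=10, 24+21=17
24 + H = {3, 10, 17, 24} = 3 + H

24 + H = {3, 10, 17, 24}


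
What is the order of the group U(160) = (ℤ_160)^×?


U(n) is the group of units mod n; |U(n)| = φ(n)
|U(160)| = φ(160) = 64

|U(160) = (ℤ_160)^×| = 64


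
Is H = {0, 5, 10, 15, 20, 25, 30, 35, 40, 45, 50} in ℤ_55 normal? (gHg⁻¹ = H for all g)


H = {0, 5, 10, 15, 20, 25, 30, 35, 40, 45, 50} in ℤ_55
ℤ_55 is abelian; every subgroup of an abelian group is normal

Yes, normal subgroup


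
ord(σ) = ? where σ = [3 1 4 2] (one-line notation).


Cycle decomposition: (1 3 4 2)
Cycle lengths: 4
Order = lcm(4) = 4

ord(σ) = 4


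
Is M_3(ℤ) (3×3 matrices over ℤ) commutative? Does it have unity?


Matrix multiplication is non-commutative for n ≥ 2; the identity matrix I is the unity; singular matrices give zero divisors, so not an integral domain
Commutative: No
Integral domain: No
Has unity: Yes

M_3(ℤ) (3×3 matrices over ℤ): Commutative=No, Unity=Yes


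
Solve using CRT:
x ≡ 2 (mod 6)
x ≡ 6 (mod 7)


m₁ = 6, m₂ = 7, gcd = 1, so CRT applies. M = m₁·m₂ = 42
Let M₁ = M/m₁ = 7, M₂ = M/m₂ = 6
Find y₁ ≡ M₁⁻¹ (mod m₁): 7⁻¹ ≡ 1 (mod 6)
Find y₂ ≡ M₂⁻¹ (mod m₂): 6⁻¹ ≡ 6 (mod 7)
x = a₁·M₁·y₁ + a₂·M₂·y₂ = 2·7·1 + 6·6·6 = 230
Reduce mod 42: x ≡ 20
Check: 20 mod 6 = 2 ✓, 20 mod 7 = 6 ✓

x ≡ 20 (mod 42)


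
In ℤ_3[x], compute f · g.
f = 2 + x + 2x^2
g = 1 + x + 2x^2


Expand and collect like terms; reduce coefficients mod 3:
x^0: 2·1 = 2 ≡ 2 (mod 3)
x^1: 2·1 + 1·1 = 3 ≡ 0 (mod 3)
x^2: 2·2 + 1·1 + 2·1 = 7 ≡ 1 (mod 3)
x^3: 1·2 + 2·1 = 4 ≡ 1 (mod 3)
x^4: 2·2 = 4 ≡ 1 (mod 3)
Result: 2 + x^2 + x^3 + x^4

f · g = 2 + x^2 + x^3 + x^4


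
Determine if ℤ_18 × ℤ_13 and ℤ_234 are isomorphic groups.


Comparing ℤ_18 × ℤ_13 and ℤ_234:
gcd(18,13) = 1, so ℤ_18 × ℤ_13 ≅ ℤ_234 (CRT)

Yes, ℤ_18 × ℤ_13 ≅ ℤ_234


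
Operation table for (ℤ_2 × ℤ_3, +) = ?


Elements: {(0,0), (0,1), (0,2), (1,0), (1,1), (1,2)}
Operation: componentwise addition mod (2, 3)
Entry (a, b) = ((a₁+b₁) mod 2, (a₂+b₂) mod 3)

Cayley table:
      | (0,0) | (0,1) | (0,2) | (1,0) | (1,1) | (1,2)
(0,0) | (0,0) | (0,1) | (0,2) | (1,0) | (1,1) | (1,2)
(0,1) | (0,1) | (0,2) | (0,0) | (1,1) | (1,2) | (1,0)
(0,2) | (0,2) | (0,0) | (0,1) | (1,2) | (1,0) | (1,1)
(1,0) | (1,0) | (1,1) | (1,2) | (0,0) | (0,1) | (0,2)
(1,1) | (1,1) | (1,2) | (1,0) | (0,1) | (0,2) | (0,0)
(1,2) | (1,2) | (1,0) | (1,1) | (0,2) | (0,0) | (0,1)


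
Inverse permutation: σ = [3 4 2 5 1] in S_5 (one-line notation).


To find σ⁻¹, swap domain and range:
σ(1) = 3 → σ⁻¹(3) = 1
σ(2) = 4 → σ⁻¹(4) = 2
σ(3) = 2 → σ⁻¹(2) = 3
σ(4) = 5 → σ⁻¹(5) = 4
σ(5) = 1 → σ⁻¹(1) = 5

σ⁻¹ = [5 3 1 2 4]


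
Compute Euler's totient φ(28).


φ(n) = count of k ∈ {1,...,n} with gcd(k,n)=1
Coprimes to 28: {1, 3, 5, 9, 11, 13, 15, 17, 19, 23, 25, 27}
Count: 12

φ(28) = 12


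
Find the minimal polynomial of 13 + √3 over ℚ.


Let α = 13 + √3. Then α - 13 = √3, so (α - 13)² = 3, giving α² - 26α + 166 = 0. Degree 2 and α ∉ ℚ, so this is the minimal polynomial.

Minimal polynomial: x² - 26x + 166


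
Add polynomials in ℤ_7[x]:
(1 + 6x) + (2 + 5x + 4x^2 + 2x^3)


Add coefficients mod 7:
x^0: 1 + 2 = 3 (mod 7)
x^1: 6 + 5 = 4 (mod 7)
x^2: 0 + 4 = 4 (mod 7)
x^3: 0 + 2 = 2 (mod 7)
Result: 3 + 4x + 4x^2 + 2x^3

f + g = 3 + 4x + 4x^2 + 2x^3


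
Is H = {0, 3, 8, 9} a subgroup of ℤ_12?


Subgroup test for H = {0, 3, 8, 9} in (ℤ_12, +):
(1) 0 ∈ H? Yes
(2) Closure: for all a,b ∈ H, (a+b) mod 12 ∈ H? No  [counterexample: 3 + 3 = 6 ∉ H]
(3) Inverses: for all a ∈ H, -a mod 12 ∈ H? No

No, H is not a subgroup of ℤ_12


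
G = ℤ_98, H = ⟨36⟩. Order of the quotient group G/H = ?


|⟨36⟩| = n / gcd(36, 98) = 98 / 2 = 49
H is normal (ℤ_98 is abelian).
|G/H| = |G| / |H| = 98 / 49 = 2

|G/H| = 2


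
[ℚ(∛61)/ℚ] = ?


∛61 has minimal polynomial x³ - 61 (irreducible over ℚ since 61 is not a perfect cube)

[ℚ(∛61)/ℚ] = 3


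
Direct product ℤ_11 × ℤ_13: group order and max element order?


|ℤ_11 × ℤ_13| = 11 × 13 = 143
Max element order = lcm(11,13) = 143
Cyclic? Yes (gcd=1)

|ℤ_11×ℤ_13| = 143, max element order = 143


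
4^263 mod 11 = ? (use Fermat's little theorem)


Fermat's little theorem: if p is prime and gcd(a,p)=1, then a^(p-1) ≡ 1 (mod p)
p = 11 is prime, gcd(4,11) = 1
Reduce exponent: 263 mod 10 = 3
So 4^263 ≡ 4^3 (mod 11)
4^3 mod 11 = 9

4^263 ≡ 9 (mod 11)


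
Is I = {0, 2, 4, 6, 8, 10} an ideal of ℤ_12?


Check ideal conditions for I = {0, 2, 4, 6, 8, 10} in ℤ_12:
(1) I is an additive subgroup? Yes
(2) For r ∈ ℤ_12 and a ∈ I: r·a ∈ I? Yes

Yes, I is an ideal of ℤ_12


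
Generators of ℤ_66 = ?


g generates ℤ_n iff gcd(g,n) = 1
Prime factors of 66: 2, 3, 11
Generators are g ∈ {1,...,65} not divisible by any of these primes.
Generators: {1, 5, 7, 13, 17, 19, 23, 25, 29, 31, 35, 37, 41, 43, 47, 49, 53, 59, 61, 65}
Number of generators = φ(66) = 20

Generators of ℤ_66 = {1, 5, 7, 13, 17, 19, 23, 25, 29, 31, 35, 37, 41, 43, 47, 49, 53, 59, 61, 65}


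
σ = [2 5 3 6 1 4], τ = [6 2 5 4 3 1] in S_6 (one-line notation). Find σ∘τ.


σ∘τ: apply τ first, then σ
1 →τ 6 →σ 4
2 →τ 2 →σ 5
3 →τ 5 →σ 1
4 →τ 4 →σ 6
5 →τ 3 →σ 3
6 →τ 1 →σ 2

σ∘τ = [4 5 1 6 3 2]


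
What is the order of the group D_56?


|D_n| = 2n (n rotations and n reflections)
|D_56| = 2×56 = 112

|D_56| = 112


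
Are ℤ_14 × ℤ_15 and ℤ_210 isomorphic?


Comparing ℤ_14 × ℤ_15 and ℤ_210:
gcd(14,15) = 1, so ℤ_14 × ℤ_15 ≅ ℤ_210 (CRT)

Yes, ℤ_14 × ℤ_15 ≅ ℤ_210


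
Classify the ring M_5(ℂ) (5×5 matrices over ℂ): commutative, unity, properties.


Matrix multiplication is non-commutative for n ≥ 2; the identity matrix I is the unity; singular matrices give zero divisors, so not an integral domain
Commutative: No
Integral domain: No
Has unity: Yes

M_5(ℂ) (5×5 matrices over ℂ): Commutative=No, Unity=Yes


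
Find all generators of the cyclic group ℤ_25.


g generates ℤ_n iff gcd(g,n) = 1
Prime factors of 25: 5
Generators are g ∈ {1,...,24} not divisible by any of these primes.
Generators: {1, 2, 3, 4, 6, 7, 8, 9, 11, 12, 13, 14, 16, 17, 18, 19, 21, 22, 23, 24}
Number of generators = φ(25) = 20

Generators of ℤ_25 = {1, 2, 3, 4, 6, 7, 8, 9, 11, 12, 13, 14, 16, 17, 18, 19, 21, 22, 23, 24}


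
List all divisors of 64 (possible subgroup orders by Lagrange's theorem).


Lagrange's theorem: |H| divides |G|
|G| = 64
Divisors of 64: 1, 2, 4, 8, 16, 32, 64

Possible subgroup orders: {1, 2, 4, 8, 16, 32, 64}


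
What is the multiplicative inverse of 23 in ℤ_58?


Use the extended Euclidean algorithm to write 1 = 23·s + 58·t; then s mod 58 is the inverse.
Euclidean algorithm:
  23 = 0·58 + 23
  58 = 2·23 + 12
  23 = 1·12 + 11
  12 = 1·11 + 1
  11 = 11·1 + 0
gcd(23,58) = 1
Back-substitution gives: 23·(-5) + 58·(2) = 1
So 23⁻¹ ≡ -5 ≡ 53 (mod 58)
Check: 23 × 53 = 1219 ≡ 1 (mod 58) ✓

23⁻¹ ≡ 53 (mod 58)


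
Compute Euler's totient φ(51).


Factor n: 51 = 3 × 17
φ(n) = n · ∏(1 - 1/p) over distinct primes p | n
φ(51) = 51 · (1 - 1/3) · (1 - 1/17) = 32

φ(51) = 32


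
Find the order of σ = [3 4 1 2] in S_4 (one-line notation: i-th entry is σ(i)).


Cycle decomposition: (1 3) (2 4)
Cycle lengths: 2, 2
Order = lcm(2, 2) = 2

ord(σ) = 2


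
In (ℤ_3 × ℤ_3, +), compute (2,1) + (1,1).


Operation: componentwise addition mod (3, 3)
(2,1) + (1,1) = ((a₁+b₁) mod 3, (a₂+b₂) mod 3) with a = (2,1), b = (1,1)

(2,1) + (1,1) = (0,2)


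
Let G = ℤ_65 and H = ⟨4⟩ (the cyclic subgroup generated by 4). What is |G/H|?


|⟨4⟩| = n / gcd(4, 65) = 65 / 1 = 65
H is normal (ℤ_65 is abelian).
|G/H| = |G| / |H| = 65 / 65 = 1

|G/H| = 1


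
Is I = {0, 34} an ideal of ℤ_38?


Check ideal conditions for I = {0, 34} in ℤ_38:
(1) I is an additive subgroup? No
(2) For r ∈ ℤ_38 and a ∈ I: r·a ∈ I? No  [counterexample: r=2, a=34, r·a mod 38 = 30 ∉ I]

No, I is not an ideal of ℤ_38


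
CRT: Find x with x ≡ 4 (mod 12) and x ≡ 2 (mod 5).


m₁ = 12, m₂ = 5, gcd = 1, so CRT applies. M = m₁·m₂ = 60
Let M₁ = M/m₁ = 5, M₂ = M/m₂ = 12
Find y₁ ≡ M₁⁻¹ (mod m₁): 5⁻¹ ≡ 5 (mod 12)
Find y₂ ≡ M₂⁻¹ (mod m₂): 12⁻¹ ≡ 3 (mod 5)
x = a₁·M₁·y₁ + a₂·M₂·y₂ = 4·5·5 + 2·12·3 = 172
Reduce mod 60: x ≡ 52
Check: 52 mod 12 = 4 ✓, 52 mod 5 = 2 ✓

x ≡ 52 (mod 60)


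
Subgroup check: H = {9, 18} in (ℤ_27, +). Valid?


Subgroup test for H = {9, 18} in (ℤ_27, +):
(1) 0 ∈ H? No
(2) Closure: for all a,b ∈ H, (a+b) mod 27 ∈ H? No  [counterexample: 9 + 18 = 0 ∉ H]
(3) Inverses: for all a ∈ H, -a mod 27 ∈ H? Yes

No, H is not a subgroup of ℤ_27


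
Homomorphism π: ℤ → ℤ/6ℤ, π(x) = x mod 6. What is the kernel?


Kernel = preimage of identity
ker(π) = multiples of 6 = 6ℤ

ker(π) = 6ℤ


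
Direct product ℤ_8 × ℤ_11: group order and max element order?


|ℤ_8 × ℤ_11| = 8 × 11 = 88
Max element order = lcm(8,11) = 88
Cyclic? Yes (gcd=1)

|ℤ_8×ℤ_11| = 88, max element order = 88


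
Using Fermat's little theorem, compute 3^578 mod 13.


Fermat's little theorem: if p is prime and gcd(a,p)=1, then a^(p-1) ≡ 1 (mod p)
p = 13 is prime, gcd(3,13) = 1
Reduce exponent: 578 mod 12 = 2
So 3^578 ≡ 3^2 (mod 13)
3^2 mod 13 = 9

3^578 ≡ 9 (mod 13)


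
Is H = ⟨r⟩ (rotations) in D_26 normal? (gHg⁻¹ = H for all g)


H = ⟨r⟩ (rotations) in D_26
The rotation subgroup ⟨r⟩ has index 2 in D_26, so it is normal

Yes, normal subgroup


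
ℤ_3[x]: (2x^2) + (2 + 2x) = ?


Add coefficients mod 3:
x^0: 0 + 2 = 2 (mod 3)
x^1: 0 + 2 = 2 (mod 3)
x^2: 2 + 0 = 2 (mod 3)
Result: 2 + 2x + 2x^2

f + g = 2 + 2x + 2x^2


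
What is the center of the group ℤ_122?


Z(G) = {g ∈ G | gx = xg for all x ∈ G}
ℤ_122 is abelian, so Z(G) = G

Z(ℤ_122) = ℤ_122


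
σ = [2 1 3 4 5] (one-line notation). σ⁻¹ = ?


To find σ⁻¹, swap domain and range:
σ(1) = 2 → σ⁻¹(2) = 1
σ(2) = 1 → σ⁻¹(1) = 2
σ(3) = 3 → σ⁻¹(3) = 3
σ(4) = 4 → σ⁻¹(4) = 4
σ(5) = 5 → σ⁻¹(5) = 5

σ⁻¹ = [2 1 3 4 5]


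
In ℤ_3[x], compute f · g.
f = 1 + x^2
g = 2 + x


Expand and collect like terms; reduce coefficients mod 3:
x^0: 1·2 = 2 ≡ 2 (mod 3)
x^1: 1·1 + 0·2 = 1 ≡ 1 (mod 3)
x^2: 0·1 + 1·2 = 2 ≡ 2 (mod 3)
x^3: 1·1 = 1 ≡ 1 (mod 3)
Result: 2 + x + 2x^2 + x^3

f · g = 2 + x + 2x^2 + x^3


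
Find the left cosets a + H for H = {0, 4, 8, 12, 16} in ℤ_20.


H = {0, 4, 8, 12, 16}, |H| = 5
Number of cosets = |G|/|H| = 20/5 = 4
0 + H = {0, 4, 8, 12, 16}
1 + H = {1, 5, 9, 13, 17}
2 + H = {2, 6, 10, 14, 18}
3 + H = {3, 7, 11, 15, 19}

Cosets: 0+H={0,4,8,12,16}; 1+H={1,5,9,13,17}; 2+H={2,6,10,14,18}; 3+H={3,7,11,15,19}


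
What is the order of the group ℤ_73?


ℤ_n has n elements.

|ℤ_73| = 73


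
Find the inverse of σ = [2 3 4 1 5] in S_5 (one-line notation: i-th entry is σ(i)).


To find σ⁻¹, swap domain and range:
σ(1) = 2 → σ⁻¹(2) = 1
σ(2) = 3 → σ⁻¹(3) = 2
σ(3) = 4 → σ⁻¹(4) = 3
σ(4) = 1 → σ⁻¹(1) = 4
σ(5) = 5 → σ⁻¹(5) = 5

σ⁻¹ = [4 1 2 3 5]


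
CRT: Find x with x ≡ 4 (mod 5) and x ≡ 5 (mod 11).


m₁ = 5, m₂ = 11, gcd = 1, so CRT applies. M = m₁·m₂ = 55
Let M₁ = M/m₁ = 11, M₂ = M/m₂ = 5
Find y₁ ≡ M₁⁻¹ (mod m₁): 11⁻¹ ≡ 1 (mod 5)
Find y₂ ≡ M₂⁻¹ (mod m₂): 5⁻¹ ≡ 9 (mod 11)
x = a₁·M₁·y₁ + a₂·M₂·y₂ = 4·11·1 + 5·5·9 = 269
Reduce mod 55: x ≡ 49
Check: 49 mod 5 = 4 ✓, 49 mod 11 = 5 ✓

x ≡ 49 (mod 55)


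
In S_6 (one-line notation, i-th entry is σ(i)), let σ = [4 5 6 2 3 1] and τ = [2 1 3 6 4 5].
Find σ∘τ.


σ∘τ: apply τ first, then σ
1 →τ 2 →σ 5
2 →τ 1 →σ 4
3 →τ 3 →σ 6
4 →τ 6 →σ 1
5 →τ 4 →σ 2
6 →τ 5 →σ 3

σ∘τ = [5 4 6 1 2 3]


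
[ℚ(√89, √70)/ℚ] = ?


[ℚ(√89,√70):ℚ] = [ℚ(√89,√70):ℚ(√89)]·[ℚ(√89):ℚ] = 2·2 = 4

[ℚ(√89, √70)/ℚ] = 4


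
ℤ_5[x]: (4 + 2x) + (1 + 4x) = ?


Add coefficients mod 5:
x^0: 4 + 1 = 0 (mod 5)
x^1: 2 + 4 = 1 (mod 5)
Result: x

f + g = x


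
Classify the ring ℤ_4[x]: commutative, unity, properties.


ℤ_4 has zero divisors (2·2 ≡ 0), and these lift to constant zero divisors in ℤ_4[x]; so not an integral domain
Commutative: Yes
Integral domain: No
Has unity: Yes

ℤ_4[x]: Commutative=Yes, Unity=Yes


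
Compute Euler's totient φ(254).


Factor n: 254 = 2 × 127
φ(n) = n · ∏(1 - 1/p) over distinct primes p | n
φ(254) = 254 · (1 - 1/2) · (1 - 1/127) = 126

φ(254) = 126


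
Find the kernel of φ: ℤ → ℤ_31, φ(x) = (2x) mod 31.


Kernel = preimage of identity
ker(φ) = {x ∈ ℤ : 2x ≡ 0 (mod 31)}. gcd(2,31) = 1, so 2x ≡ 0 (mod 31) ⟺ x ≡ 0 (mod 31/1 = 31). Hence ker(φ) = 31ℤ

ker(φ) = 31ℤ


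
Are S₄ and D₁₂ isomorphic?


Comparing S₄ and D₁₂:
S₄ has trivial center; D₁₂ has center {e, r⁶}

No, S₄ ≇ D₁₂


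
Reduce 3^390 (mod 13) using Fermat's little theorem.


Fermat's little theorem: if p is prime and gcd(a,p)=1, then a^(p-1) ≡ 1 (mod p)
p = 13 is prime, gcd(3,13) = 1
Reduce exponent: 390 mod 12 = 6
So 3^390 ≡ 3^6 (mod 13)
3^6 mod 13 = 1

3^390 ≡ 1 (mod 13)


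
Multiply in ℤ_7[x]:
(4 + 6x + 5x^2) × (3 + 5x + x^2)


Expand and collect like terms; reduce coefficients mod 7:
x^0: 4·3 = 12 ≡ 5 (mod 7)
x^1: 4·5 + 6·3 = 38 ≡ 3 (mod 7)
x^2: 4·1 + 6·5 + 5·3 = 49 ≡ 0 (mod 7)
x^3: 6·1 + 5·5 = 31 ≡ 3 (mod 7)
x^4: 5·1 = 5 ≡ 5 (mod 7)
Result: 5 + 3x + 3x^3 + 5x^4

f · g = 5 + 3x + 3x^3 + 5x^4


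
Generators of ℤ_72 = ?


g generates ℤ_n iff gcd(g,n) = 1
Prime factors of 72: 2, 3
Generators are g ∈ {1,...,71} not divisible by any of these primes.
Generators: {1, 5, 7, 11, 13, 17, 19, 23, 25, 29, 31, 35, 37, 41, 43, 47, 49, 53, 55, 59, 61, 65, 67, 71}
Number of generators = φ(72) = 24

Generators of ℤ_72 = {1, 5, 7, 11, 13, 17, 19, 23, 25, 29, 31, 35, 37, 41, 43, 47, 49, 53, 55, 59, 61, 65, 67, 71}


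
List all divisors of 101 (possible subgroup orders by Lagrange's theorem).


Lagrange's theorem: |H| divides |G|
|G| = 101
Divisors of 101: 1, 101

Possible subgroup orders: {1, 101}


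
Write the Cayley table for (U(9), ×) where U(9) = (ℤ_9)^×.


Elements: {1, 2, 4, 5, 7, 8}
Operation: multiplication mod 9
Entry (a, b) = (a × b) mod 9

Cayley table:
  | 1 | 2 | 4 | 5 | 7 | 8
1 | 1 | 2 | 4 | 5 | 7 | 8
2 | 2 | 4 | 8 | 1 | 5 | 7
4 | 4 | 8 | 7 | 2 | 1 | 5
5 | 5 | 1 | 2 | 7 | 8 | 4
7 | 7 | 5 | 1 | 8 | 4 | 2
8 | 8 | 7 | 5 | 4 | 2 | 1


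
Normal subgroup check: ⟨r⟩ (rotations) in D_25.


H = ⟨r⟩ (rotations) in D_25
The rotation subgroup ⟨r⟩ has index 2 in D_25, so it is normal

Yes, normal subgroup


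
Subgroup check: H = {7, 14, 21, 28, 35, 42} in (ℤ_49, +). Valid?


Subgroup test for H = {7, 14, 21, 28, 35, 42} in (ℤ_49, +):
(1) 0 ∈ H? No
(2) Closure: for all a,b ∈ H, (a+b) mod 49 ∈ H? No  [counterexample: 7 + 42 = 0 ∉ H]
(3) Inverses: for all a ∈ H, -a mod 49 ∈ H? Yes

No, H is not a subgroup of ℤ_49


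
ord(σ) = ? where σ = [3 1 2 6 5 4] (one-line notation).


Cycle decomposition: (1 3 2) (4 6)
Cycle lengths: 3, 2
Order = lcm(3, 2) = 6

ord(σ) = 6


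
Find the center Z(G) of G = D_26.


Z(G) = {g ∈ G | gx = xg for all x ∈ G}
For even n, Z(D_n) = {e, r^(n/2)}: the 180° rotation r^13 commutes with every reflection and rotation

Z(D_26) = {e, r^13}


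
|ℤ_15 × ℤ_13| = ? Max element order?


|ℤ_15 × ℤ_13| = 15 × 13 = 195
Max element order = lcm(15,13) = 195
Cyclic? Yes (gcd=1)

|ℤ_15×ℤ_13| = 195, max element order = 195


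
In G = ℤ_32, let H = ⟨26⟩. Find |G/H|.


|⟨26⟩| = n / gcd(26, 32) = 32 / 2 = 16
H is normal (ℤ_32 is abelian).
|G/H| = |G| / |H| = 32 / 16 = 2

|G/H| = 2


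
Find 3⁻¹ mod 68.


Use the extended Euclidean algorithm to write 1 = 3·s + 68·t; then s mod 68 is the inverse.
Euclidean algorithm:
  3 = 0·68 + 3
  68 = 22·3 + 2
  3 = 1·2 + 1
  2 = 2·1 + 0
gcd(3,68) = 1
Back-substitution gives: 3·(23) + 68·(-1) = 1
So 3⁻¹ ≡ 23 ≡ 23 (mod 68)
Check: 3 × 23 = 69 ≡ 1 (mod 68) ✓

3⁻¹ ≡ 23 (mod 68)


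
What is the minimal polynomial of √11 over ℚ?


√11 satisfies x² - 11 = 0, irreducible over ℚ since 11 is squarefree

Minimal polynomial: x² - 11


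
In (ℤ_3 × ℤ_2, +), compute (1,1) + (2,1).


Operation: componentwise addition mod (3, 2)
(1,1) + (2,1) = ((a₁+b₁) mod 3, (a₂+b₂) mod 2) with a = (1,1), b = (2,1)

(1,1) + (2,1) = (0,0)


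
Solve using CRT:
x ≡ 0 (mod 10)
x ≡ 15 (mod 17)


m₁ = 10, m₂ = 17, gcd = 1, so CRT applies. M = m₁·m₂ = 170
Let M₁ = M/m₁ = 17, M₂ = M/m₂ = 10
Find y₁ ≡ M₁⁻¹ (mod m₁): 17⁻¹ ≡ 3 (mod 10)
Find y₂ ≡ M₂⁻¹ (mod m₂): 10⁻¹ ≡ 12 (mod 17)
x = a₁·M₁·y₁ + a₂·M₂·y₂ = 0·17·3 + 15·10·12 = 1800
Reduce mod 170: x ≡ 100
Check: 100 mod 10 = 0 ✓, 100 mod 17 = 15 ✓

x ≡ 100 (mod 170)


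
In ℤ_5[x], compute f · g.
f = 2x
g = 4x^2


Expand and collect like terms; reduce coefficients mod 5:
x^0: 0·0 = 0 ≡ 0 (mod 5)
x^1: 0·0 + 2·0 = 0 ≡ 0 (mod 5)
x^2: 0·4 + 2·0 = 0 ≡ 0 (mod 5)
x^3: 2·4 = 8 ≡ 3 (mod 5)
Result: 3x^3

f · g = 3x^3


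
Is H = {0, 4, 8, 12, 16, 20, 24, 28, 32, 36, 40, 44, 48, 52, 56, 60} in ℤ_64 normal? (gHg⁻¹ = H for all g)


H = {0, 4, 8, 12, 16, 20, 24, 28, 32, 36, 40, 44, 48, 52, 56, 60} in ℤ_64
ℤ_64 is abelian; every subgroup of an abelian group is normal

Yes, normal subgroup


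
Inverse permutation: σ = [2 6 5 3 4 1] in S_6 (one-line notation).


To find σ⁻¹, swap domain and range:
σ(1) = 2 → σ⁻¹(2) = 1
σ(2) = 6 → σ⁻¹(6) = 2
σ(3) = 5 → σ⁻¹(5) = 3
σ(4) = 3 → σ⁻¹(3) = 4
σ(5) = 4 → σ⁻¹(4) = 5
σ(6) = 1 → σ⁻¹(1) = 6

σ⁻¹ = [6 1 4 5 3 2]


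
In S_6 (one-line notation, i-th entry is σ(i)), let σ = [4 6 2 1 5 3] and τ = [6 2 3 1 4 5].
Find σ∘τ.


σ∘τ: apply τ first, then σ
1 →τ 6 →σ 3
2 →τ 2 →σ 6
3 →τ 3 →σ 2
4 →τ 1 →σ 4
5 →τ 4 →σ 1
6 →τ 5 →σ 5

σ∘τ = [3 6 2 4 1 5]


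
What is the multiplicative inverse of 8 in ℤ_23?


Use the extended Euclidean algorithm to write 1 = 8·s + 23·t; then s mod 23 is the inverse.
Euclidean algorithm:
  8 = 0·23 + 8
  23 = 2·8 + 7
  8 = 1·7 + 1
  7 = 7·1 + 0
gcd(8,23) = 1
Back-substitution gives: 8·(3) + 23·(-1) = 1
So 8⁻¹ ≡ 3 ≡ 3 (mod 23)
Check: 8 × 3 = 24 ≡ 1 (mod 23) ✓

8⁻¹ ≡ 3 (mod 23)


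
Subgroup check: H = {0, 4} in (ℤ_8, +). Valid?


Subgroup test for H = {0, 4} in (ℤ_8, +):
(1) 0 ∈ H? Yes
(2) Closure: for all a,b ∈ H, (a+b) mod 8 ∈ H? Yes
(3) Inverses: for all a ∈ H, -a mod 8 ∈ H? Yes

Yes, H is a subgroup of ℤ_8


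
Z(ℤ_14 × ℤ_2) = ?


Z(G) = {g ∈ G | gx = xg for all x ∈ G}
Direct product of abelian groups is abelian, so Z(G) = G

Z(ℤ_14 × ℤ_2) = ℤ_14 × ℤ_2


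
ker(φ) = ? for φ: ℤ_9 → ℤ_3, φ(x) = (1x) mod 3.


Kernel = preimage of identity
ker(φ) = {x ∈ ℤ_9 : 1x ≡ 0 (mod 3)}. Since 3 | 9, φ is well-defined. The kernel is the cyclic subgroup ⟨3⟩ of ℤ_9 (order 3), i.e. {0, 3, 6}

ker(φ) = {0, 3, 6}


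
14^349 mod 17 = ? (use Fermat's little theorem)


Fermat's little theorem: if p is prime and gcd(a,p)=1, then a^(p-1) ≡ 1 (mod p)
p = 17 is prime, gcd(14,17) = 1
Reduce exponent: 349 mod 16 = 13
So 14^349 ≡ 14^13 (mod 17)
14^13 mod 17 = 5

14^349 ≡ 5 (mod 17)


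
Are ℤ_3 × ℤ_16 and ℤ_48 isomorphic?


Comparing ℤ_3 × ℤ_16 and ℤ_48:
gcd(3,16) = 1, so ℤ_3 × ℤ_16 ≅ ℤ_48 (CRT)

Yes, ℤ_3 × ℤ_16 ≅ ℤ_48


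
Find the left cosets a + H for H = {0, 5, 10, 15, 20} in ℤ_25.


H = {0, 5, 10, 15, 20}, |H| = 5
Number of cosets = |G|/|H| = 25/5 = 5
0 + H = {0, 5, 10, 15, 20}
1 + H = {1, 6, 11, 16, 21}
2 + H = {2, 7, 12, 17, 22}
3 + H = {3, 8, 13, 18, 23}
4 + H = {4, 9, 14, 19, 24}

Cosets: 0+H={0,5,10,15,20}; 1+H={1,6,11,16,21}; 2+H={2,7,12,17,22}; 3+H={3,8,13,18,23}; 4+H={4,9,14,19,24}


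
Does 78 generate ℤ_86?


g generates ℤ_n iff gcd(g, n) = 1
gcd(78, 86) = 2
Since gcd = 2 ≠ 1, ⟨78⟩ has order 43 < 86, so 78 is not a generator.

No, 78 does not generate ℤ_86


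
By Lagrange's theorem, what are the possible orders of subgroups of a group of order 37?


Lagrange's theorem: |H| divides |G|
|G| = 37
Divisors of 37: 1, 37

Possible subgroup orders: {1, 37}


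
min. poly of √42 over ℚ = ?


√42 satisfies x² - 42 = 0, irreducible over ℚ since 42 is squarefree

Minimal polynomial: x² - 42


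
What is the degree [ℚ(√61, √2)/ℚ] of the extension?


[ℚ(√61,√2):ℚ] = [ℚ(√61,√2):ℚ(√61)]·[ℚ(√61):ℚ] = 2·2 = 4

[ℚ(√61, √2)/ℚ] = 4


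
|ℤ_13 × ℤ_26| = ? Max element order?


|ℤ_13 × ℤ_26| = 13 × 26 = 338
Max element order = lcm(13,26) = 26
Cyclic? No (gcd=13)

|ℤ_13×ℤ_26| = 338, max element order = 26


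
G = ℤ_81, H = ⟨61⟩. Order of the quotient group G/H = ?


|⟨61⟩| = n / gcd(61, 81) = 81 / 1 = 81
H is normal (ℤ_81 is abelian).
|G/H| = |G| / |H| = 81 / 81 = 1

|G/H| = 1


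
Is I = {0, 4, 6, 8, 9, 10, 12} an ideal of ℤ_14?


Check ideal conditions for I = {0, 4, 6, 8, 9, 10, 12} in ℤ_14:
(1) I is an additive subgroup? No
(2) For r ∈ ℤ_14 and a ∈ I: r·a ∈ I? No  [counterexample: r=2, a=8, r·a mod 14 = 2 ∉ I]

No, I is not an ideal of ℤ_14


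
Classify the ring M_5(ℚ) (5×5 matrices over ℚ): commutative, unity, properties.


Matrix multiplication is non-commutative for n ≥ 2; the identity matrix I is the unity; singular matrices give zero divisors, so not an integral domain
Commutative: No
Integral domain: No
Has unity: Yes

M_5(ℚ) (5×5 matrices over ℚ): Commutative=No, Unity=Yes


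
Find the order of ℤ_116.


ℤ_n has n elements.

|ℤ_116| = 116


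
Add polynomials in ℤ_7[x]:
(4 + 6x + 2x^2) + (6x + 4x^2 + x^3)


Add coefficients mod 7:
x^0: 4 + 0 = 4 (mod 7)
x^1: 6 + 6 = 5 (mod 7)
x^2: 2 + 4 = 6 (mod 7)
x^3: 0 + 1 = 1 (mod 7)
Result: 4 + 5x + 6x^2 + x^3

f + g = 4 + 5x + 6x^2 + x^3


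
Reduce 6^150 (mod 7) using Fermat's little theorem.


Fermat's little theorem: if p is prime and gcd(a,p)=1, then a^(p-1) ≡ 1 (mod p)
p = 7 is prime, gcd(6,7) = 1
Reduce exponent: 150 mod 6 = 0
So 6^150 ≡ 6^0 (mod 7)
6^0 = 1

6^150 ≡ 1 (mod 7)


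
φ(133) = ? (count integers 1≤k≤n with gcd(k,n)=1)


Factor n: 133 = 7 × 19
φ(n) = n · ∏(1 - 1/p) over distinct primes p | n
φ(133) = 133 · (1 - 1/7) · (1 - 1/19) = 108

φ(133) = 108


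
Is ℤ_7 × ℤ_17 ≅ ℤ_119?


Comparing ℤ_7 × ℤ_17 and ℤ_119:
gcd(7,17) = 1, so ℤ_7 × ℤ_17 ≅ ℤ_119 (CRT)

Yes, ℤ_7 × ℤ_17 ≅ ℤ_119


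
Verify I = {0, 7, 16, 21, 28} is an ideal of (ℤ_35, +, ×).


Check ideal conditions for I = {0, 7, 16, 21, 28} in ℤ_35:
(1) I is an additive subgroup? No
(2) For r ∈ ℤ_35 and a ∈ I: r·a ∈ I? No  [counterexample: r=2, a=7, r·a mod 35 = 14 ∉ I]

No, I is not an ideal of ℤ_35


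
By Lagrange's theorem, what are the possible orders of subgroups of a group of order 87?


Lagrange's theorem: |H| divides |G|
|G| = 87
Divisors of 87: 1, 3, 29, 87

Possible subgroup orders: {1, 3, 29, 87}


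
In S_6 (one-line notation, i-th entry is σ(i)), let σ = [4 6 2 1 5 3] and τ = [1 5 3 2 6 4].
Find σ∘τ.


σ∘τ: apply τ first, then σ
1 →τ 1 →σ 4
2 →τ 5 →σ 5
3 →τ 3 →σ 2
4 →τ 2 →σ 6
5 →τ 6 →σ 3
6 →τ 4 →σ 1

σ∘τ = [4 5 2 6 3 1]


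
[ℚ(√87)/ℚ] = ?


√87 has minimal polynomial x² - 87 (irreducible over ℚ since 87 is squarefree)

[ℚ(√87)/ℚ] = 2


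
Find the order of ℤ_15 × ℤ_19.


|A × B| = |A| · |B|
|ℤ_15 × ℤ_19| = 15 × 19 = 285

|ℤ_15 × ℤ_19| = 285


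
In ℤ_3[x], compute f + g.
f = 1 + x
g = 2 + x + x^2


Add coefficients mod 3:
x^0: 1 + 2 = 0 (mod 3)
x^1: 1 + 1 = 2 (mod 3)
x^2: 0 + 1 = 1 (mod 3)
Result: 2x + x^2

f + g = 2x + x^2


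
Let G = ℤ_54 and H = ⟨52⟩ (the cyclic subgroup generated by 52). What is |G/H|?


|⟨52⟩| = n / gcd(52, 54) = 54 / 2 = 27
H is normal (ℤ_54 is abelian).
|G/H| = |G| / |H| = 54 / 27 = 2

|G/H| = 2


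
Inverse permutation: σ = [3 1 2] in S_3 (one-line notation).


To find σ⁻¹, swap domain and range:
σ(1) = 3 → σ⁻¹(3) = 1
σ(2) = 1 → σ⁻¹(1) = 2
σ(3) = 2 → σ⁻¹(2) = 3

σ⁻¹ = [2 3 1]


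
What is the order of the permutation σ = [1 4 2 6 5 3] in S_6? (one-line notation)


Cycle decomposition: (2 4 6 3)
Cycle lengths: 4
Order = lcm(4) = 4

ord(σ) = 4


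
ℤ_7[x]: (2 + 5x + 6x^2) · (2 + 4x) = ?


Expand and collect like terms; reduce coefficients mod 7:
x^0: 2·2 = 4 ≡ 4 (mod 7)
x^1: 2·4 + 5·2 = 18 ≡ 4 (mod 7)
x^2: 5·4 + 6·2 = 32 ≡ 4 (mod 7)
x^3: 6·4 = 24 ≡ 3 (mod 7)
Result: 4 + 4x + 4x^2 + 3x^3

f · g = 4 + 4x + 4x^2 + 3x^3


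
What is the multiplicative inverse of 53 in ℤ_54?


Use the extended Euclidean algorithm to write 1 = 53·s + 54·t; then s mod 54 is the inverse.
Euclidean algorithm:
  53 = 0·54 + 53
  54 = 1·53 + 1
  53 = 53·1 + 0
gcd(53,54) = 1
Back-substitution gives: 53·(-1) + 54·(1) = 1
So 53⁻¹ ≡ -1 ≡ 53 (mod 54)
Check: 53 × 53 = 2809 ≡ 1 (mod 54) ✓

53⁻¹ ≡ 53 (mod 54)


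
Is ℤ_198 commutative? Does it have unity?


ℤ_198 is a commutative ring with unity 1; 198 = 2×99 is composite, so 2·99 ≡ 0 gives zero divisors (not an integral domain)
Commutative: Yes
Integral domain: No
Has unity: Yes

ℤ_198: Commutative=Yes, Unity=Yes


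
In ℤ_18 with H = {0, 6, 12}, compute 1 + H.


1 + H = {1 + h (mod 18) : h ∈ H}
1+0=1, 1+6=7, 1+12=13

1 + H = {1, 7, 13}


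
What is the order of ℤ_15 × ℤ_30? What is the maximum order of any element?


|ℤ_15 × ℤ_30| = 15 × 30 = 450
Max element order = lcm(15,30) = 30
Cyclic? No (gcd=15)

|ℤ_15×ℤ_30| = 450, max element order = 30


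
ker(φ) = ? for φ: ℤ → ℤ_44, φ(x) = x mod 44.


Kernel = preimage of identity
ker(φ) = {x ∈ ℤ : x ≡ 0 (mod 44)} = 44ℤ = {0, ±44, ±88, ...}

ker(φ) = 44ℤ


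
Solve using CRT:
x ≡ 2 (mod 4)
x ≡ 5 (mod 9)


m₁ = 4, m₂ = 9, gcd = 1, so CRT applies. M = m₁·m₂ = 36
Let M₁ = M/m₁ = 9, M₂ = M/m₂ = 4
Find y₁ ≡ M₁⁻¹ (mod m₁): 9⁻¹ ≡ 1 (mod 4)
Find y₂ ≡ M₂⁻¹ (mod m₂): 4⁻¹ ≡ 7 (mod 9)
x = a₁·M₁·y₁ + a₂·M₂·y₂ = 2·9·1 + 5·4·7 = 158
Reduce mod 36: x ≡ 14
Check: 14 mod 4 = 2 ✓, 14 mod 9 = 5 ✓

x ≡ 14 (mod 36)


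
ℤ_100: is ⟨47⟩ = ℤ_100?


g generates ℤ_n iff gcd(g, n) = 1
gcd(47, 100) = 1
Since gcd = 1, 47 is a generator.

Yes, 47 generates ℤ_100


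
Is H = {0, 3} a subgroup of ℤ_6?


Subgroup test for H = {0, 3} in (ℤ_6, +):
(1) 0 ∈ H? Yes
(2) Closure: for all a,b ∈ H, (a+b) mod 6 ∈ H? Yes
(3) Inverses: for all a ∈ H, -a mod 6 ∈ H? Yes

Yes, H is a subgroup of ℤ_6


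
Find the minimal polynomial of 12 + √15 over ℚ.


Let α = 12 + √15. Then α - 12 = √15, so (α - 12)² = 15, giving α² - 24α + 129 = 0. Degree 2 and α ∉ ℚ, so this is the minimal polynomial.

Minimal polynomial: x² - 24x + 129


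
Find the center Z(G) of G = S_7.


Z(G) = {g ∈ G | gx = xg for all x ∈ G}
S_n is non-abelian for n ≥ 3; Z(S_7) is trivial

Z(S_7) = {e}


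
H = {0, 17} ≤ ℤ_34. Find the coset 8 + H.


8 + H = {8 + h (mod 34) : h ∈ H}
8+0=8, 8+17=25

8 + H = {8, 25}


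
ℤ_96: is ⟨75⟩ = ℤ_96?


g generates ℤ_n iff gcd(g, n) = 1
gcd(75, 96) = 3
Since gcd = 3 ≠ 1, ⟨75⟩ has order 32 < 96, so 75 is not a generator.

No, 75 does not generate ℤ_96


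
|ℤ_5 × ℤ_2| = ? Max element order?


|ℤ_5 × ℤ_2| = 5 × 2 = 10
Max element order = lcm(5,2) = 10
Cyclic? Yes (gcd=1)

|ℤ_5×ℤ_2| = 10, max element order = 10


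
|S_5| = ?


|S_n| = n! (number of permutations of n symbols)
|S_5| = 5! = 120

|S_5| = 120


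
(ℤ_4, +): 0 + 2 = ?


Operation: addition mod 4
0 + 2 = (a + b) mod 4 with a = 0, b = 2

0 + 2 = 2


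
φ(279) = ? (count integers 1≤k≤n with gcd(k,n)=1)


Factor n: 279 = 3^2 × 31
φ(n) = n · ∏(1 - 1/p) over distinct primes p | n
φ(279) = 279 · (1 - 1/3) · (1 - 1/31) = 180

φ(279) = 180


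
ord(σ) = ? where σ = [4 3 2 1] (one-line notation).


Cycle decomposition: (1 4) (2 3)
Cycle lengths: 2, 2
Order = lcm(2, 2) = 2

ord(σ) = 2


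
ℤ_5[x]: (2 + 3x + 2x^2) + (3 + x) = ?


Add coefficients mod 5:
x^0: 2 + 3 = 0 (mod 5)
x^1: 3 + 1 = 4 (mod 5)
x^2: 2 + 0 = 2 (mod 5)
Result: 4x + 2x^2

f + g = 4x + 2x^2


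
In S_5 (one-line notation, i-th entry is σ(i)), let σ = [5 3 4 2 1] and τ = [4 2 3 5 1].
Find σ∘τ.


σ∘τ: apply τ first, then σ
1 →τ 4 →σ 2
2 →τ 2 →σ 3
3 →τ 3 →σ 4
4 →τ 5 →σ 1
5 →τ 1 →σ 5

σ∘τ = [2 3 4 1 5]


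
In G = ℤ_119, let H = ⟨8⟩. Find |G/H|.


|⟨8⟩| = n / gcd(8, 119) = 119 / 1 = 119
H is normal (ℤ_119 is abelian).
|G/H| = |G| / |H| = 119 / 119 = 1

|G/H| = 1


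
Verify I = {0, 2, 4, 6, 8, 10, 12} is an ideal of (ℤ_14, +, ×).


Check ideal conditions for I = {0, 2, 4, 6, 8, 10, 12} in ℤ_14:
(1) I is an additive subgroup? Yes
(2) For r ∈ ℤ_14 and a ∈ I: r·a ∈ I? Yes

Yes, I is an ideal of ℤ_14


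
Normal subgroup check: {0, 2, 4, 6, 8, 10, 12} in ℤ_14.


H = {0, 2, 4, 6, 8, 10, 12} in ℤ_14
ℤ_14 is abelian; every subgroup of an abelian group is normal

Yes, normal subgroup


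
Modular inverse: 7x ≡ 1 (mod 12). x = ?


Use the extended Euclidean algorithm to write 1 = 7·s + 12·t; then s mod 12 is the inverse.
Euclidean algorithm:
  7 = 0·12 + 7
  12 = 1·7 + 5
  7 = 1·5 + 2
  5 = 2·2 + 1
  2 = 2·1 + 0
gcd(7,12) = 1
Back-substitution gives: 7·(-5) + 12·(3) = 1
So 7⁻¹ ≡ -5 ≡ 7 (mod 12)
Check: 7 × 7 = 49 ≡ 1 (mod 12) ✓

7⁻¹ ≡ 7 (mod 12)


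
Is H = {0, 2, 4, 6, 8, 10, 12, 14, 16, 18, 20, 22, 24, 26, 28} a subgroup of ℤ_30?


Subgroup test for H = {0, 2, 4, 6, 8, 10, 12, 14, 16, 18, 20, 22, 24, 26, 28} in (ℤ_30, +):
(1) 0 ∈ H? Yes
(2) Closure: for all a,b ∈ H, (a+b) mod 30 ∈ H? Yes
(3) Inverses: for all a ∈ H, -a mod 30 ∈ H? Yes

Yes, H is a subgroup of ℤ_30


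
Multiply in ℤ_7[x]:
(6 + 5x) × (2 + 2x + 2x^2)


Expand and collect like terms; reduce coefficients mod 7:
x^0: 6·2 = 12 ≡ 5 (mod 7)
x^1: 6·2 + 5·2 = 22 ≡ 1 (mod 7)
x^2: 6·2 + 5·2 = 22 ≡ 1 (mod 7)
x^3: 5·2 = 10 ≡ 3 (mod 7)
Result: 5 + x + x^2 + 3x^3

f · g = 5 + x + x^2 + 3x^3


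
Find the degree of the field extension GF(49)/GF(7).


GF(49) = GF(7^2), so the extension degree is 2

[GF(49)/GF(7)] = 2


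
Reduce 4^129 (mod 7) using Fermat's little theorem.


Fermat's little theorem: if p is prime and gcd(a,p)=1, then a^(p-1) ≡ 1 (mod p)
p = 7 is prime, gcd(4,7) = 1
Reduce exponent: 129 mod 6 = 3
So 4^129 ≡ 4^3 (mod 7)
4^3 mod 7 = 1

4^129 ≡ 1 (mod 7)


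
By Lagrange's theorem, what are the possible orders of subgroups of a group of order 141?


Lagrange's theorem: |H| divides |G|
|G| = 141
Divisors of 141: 1, 3, 47, 141

Possible subgroup orders: {1, 3, 47, 141}


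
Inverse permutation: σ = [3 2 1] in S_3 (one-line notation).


To find σ⁻¹, swap domain and range:
σ(1) = 3 → σ⁻¹(3) = 1
σ(2) = 2 → σ⁻¹(2) = 2
σ(3) = 1 → σ⁻¹(1) = 3

σ⁻¹ = [3 2 1]


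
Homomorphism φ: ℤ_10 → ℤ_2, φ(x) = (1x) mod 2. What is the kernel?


Kernel = preimage of identity
ker(φ) = {x ∈ ℤ_10 : 1x ≡ 0 (mod 2)}. Since 2 | 10, φ is well-defined. The kernel is the cyclic subgroup ⟨2⟩ of ℤ_10 (order 5), i.e. {0, 2, 4, 6, 8}

ker(φ) = {0, 2, 4, 6, 8}


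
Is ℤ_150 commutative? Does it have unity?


ℤ_150 is a commutative ring with unity 1; 150 = 2×75 is composite, so 2·75 ≡ 0 gives zero divisors (not an integral domain)
Commutative: Yes
Integral domain: No
Has unity: Yes

ℤ_150: Commutative=Yes, Unity=Yes


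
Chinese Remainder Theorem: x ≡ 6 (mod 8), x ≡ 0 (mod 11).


m₁ = 8, m₂ = 11, gcd = 1, so CRT applies. M = m₁·m₂ = 88
Let M₁ = M/m₁ = 11, M₂ = M/m₂ = 8
Find y₁ ≡ M₁⁻¹ (mod m₁): 11⁻¹ ≡ 3 (mod 8)
Find y₂ ≡ M₂⁻¹ (mod m₂): 8⁻¹ ≡ 7 (mod 11)
x = a₁·M₁·y₁ + a₂·M₂·y₂ = 6·11·3 + 0·8·7 = 198
Reduce mod 88: x ≡ 22
Check: 22 mod 8 = 6 ✓, 22 mod 11 = 0 ✓

x ≡ 22 (mod 88)


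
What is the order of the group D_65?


|D_n| = 2n (n rotations and n reflections)
|D_65| = 2×65 = 130

|D_65| = 130


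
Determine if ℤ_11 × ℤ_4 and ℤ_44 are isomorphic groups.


Comparing ℤ_11 × ℤ_4 and ℤ_44:
gcd(11,4) = 1, so ℤ_11 × ℤ_4 ≅ ℤ_44 (CRT)

Yes, ℤ_11 × ℤ_4 ≅ ℤ_44


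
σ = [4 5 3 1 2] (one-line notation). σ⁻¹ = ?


To find σ⁻¹, swap domain and range:
σ(1) = 4 → σ⁻¹(4) = 1
σ(2) = 5 → σ⁻¹(5) = 2
σ(3) = 3 → σ⁻¹(3) = 3
σ(4) = 1 → σ⁻¹(1) = 4
σ(5) = 2 → σ⁻¹(2) = 5

σ⁻¹ = [4 5 3 1 2]


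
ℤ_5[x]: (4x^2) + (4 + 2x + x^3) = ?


Add coefficients mod 5:
x^0: 0 + 4 = 4 (mod 5)
x^1: 0 + 2 = 2 (mod 5)
x^2: 4 + 0 = 4 (mod 5)
x^3: 0 + 1 = 1 (mod 5)
Result: 4 + 2x + 4x^2 + x^3

f + g = 4 + 2x + 4x^2 + x^3


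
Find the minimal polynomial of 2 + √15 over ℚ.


Let α = 2 + √15. Then α - 2 = √15, so (α - 2)² = 15, giving α² - 4α - 11 = 0. Degree 2 and α ∉ ℚ, so this is the minimal polynomial.

Minimal polynomial: x² - 4x - 11


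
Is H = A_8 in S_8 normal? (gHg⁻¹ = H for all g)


H = A_8 in S_8
A_8 has index 2 in S_8, and every subgroup of index 2 is normal

Yes, normal subgroup


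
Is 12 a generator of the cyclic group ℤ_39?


g generates ℤ_n iff gcd(g, n) = 1
gcd(12, 39) = 3
Since gcd = 3 ≠ 1, ⟨12⟩ has order 13 < 39, so 12 is not a generator.

No, 12 does not generate ℤ_39


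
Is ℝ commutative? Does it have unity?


ℝ is a field: commutative, has unity, every nonzero element is a unit (hence an integral domain)
Commutative: Yes
Integral domain: Yes
Has unity: Yes

ℝ: Commutative=Yes, Unity=Yes


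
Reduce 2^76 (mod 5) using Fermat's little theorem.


Fermat's little theorem: if p is prime and gcd(a,p)=1, then a^(p-1) ≡ 1 (mod p)
p = 5 is prime, gcd(2,5) = 1
Reduce exponent: 76 mod 4 = 0
So 2^76 ≡ 2^0 (mod 5)
2^0 = 1

2^76 ≡ 1 (mod 5)


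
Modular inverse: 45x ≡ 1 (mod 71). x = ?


Use the extended Euclidean algorithm to write 1 = 45·s + 71·t; then s mod 71 is the inverse.
Euclidean algorithm:
  45 = 0·71 + 45
  71 = 1·45 + 26
  45 = 1·26 + 19
  26 = 1·19 + 7
  19 = 2·7 + 5
  7 = 1·5 + 2
  5 = 2·2 + 1
  2 = 2·1 + 0
gcd(45,71) = 1
Back-substitution gives: 45·(30) + 71·(-19) = 1
So 45⁻¹ ≡ 30 ≡ 30 (mod 71)
Check: 45 × 30 = 1350 ≡ 1 (mod 71) ✓

45⁻¹ ≡ 30 (mod 71)


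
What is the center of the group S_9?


Z(G) = {g ∈ G | gx = xg for all x ∈ G}
S_n is non-abelian for n ≥ 3; Z(S_9) is trivial

Z(S_9) = {e}
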